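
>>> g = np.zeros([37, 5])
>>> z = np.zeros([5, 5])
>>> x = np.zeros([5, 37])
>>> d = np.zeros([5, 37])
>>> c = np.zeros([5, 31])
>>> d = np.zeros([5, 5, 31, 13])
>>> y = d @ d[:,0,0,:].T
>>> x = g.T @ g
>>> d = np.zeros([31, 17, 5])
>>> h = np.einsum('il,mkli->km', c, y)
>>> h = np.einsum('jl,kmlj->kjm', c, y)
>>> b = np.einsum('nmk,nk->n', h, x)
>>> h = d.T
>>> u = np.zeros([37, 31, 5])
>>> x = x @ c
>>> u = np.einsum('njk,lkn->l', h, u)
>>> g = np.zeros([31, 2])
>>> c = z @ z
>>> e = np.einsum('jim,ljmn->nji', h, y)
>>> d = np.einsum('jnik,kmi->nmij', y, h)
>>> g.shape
(31, 2)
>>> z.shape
(5, 5)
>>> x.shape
(5, 31)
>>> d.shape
(5, 17, 31, 5)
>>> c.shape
(5, 5)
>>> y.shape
(5, 5, 31, 5)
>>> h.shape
(5, 17, 31)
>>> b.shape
(5,)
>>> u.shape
(37,)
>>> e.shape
(5, 5, 17)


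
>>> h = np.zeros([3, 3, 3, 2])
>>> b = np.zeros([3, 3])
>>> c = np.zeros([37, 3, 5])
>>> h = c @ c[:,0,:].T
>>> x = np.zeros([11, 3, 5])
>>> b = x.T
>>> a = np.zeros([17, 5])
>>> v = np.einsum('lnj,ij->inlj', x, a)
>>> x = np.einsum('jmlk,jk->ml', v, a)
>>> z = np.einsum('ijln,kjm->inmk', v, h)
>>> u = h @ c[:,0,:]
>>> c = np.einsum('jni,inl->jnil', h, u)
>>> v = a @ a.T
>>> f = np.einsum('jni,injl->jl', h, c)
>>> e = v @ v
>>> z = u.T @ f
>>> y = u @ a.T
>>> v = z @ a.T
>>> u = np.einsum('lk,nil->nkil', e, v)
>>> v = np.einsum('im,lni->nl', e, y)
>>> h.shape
(37, 3, 37)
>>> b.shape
(5, 3, 11)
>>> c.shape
(37, 3, 37, 5)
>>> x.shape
(3, 11)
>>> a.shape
(17, 5)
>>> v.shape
(3, 37)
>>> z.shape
(5, 3, 5)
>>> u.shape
(5, 17, 3, 17)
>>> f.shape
(37, 5)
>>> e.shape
(17, 17)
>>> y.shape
(37, 3, 17)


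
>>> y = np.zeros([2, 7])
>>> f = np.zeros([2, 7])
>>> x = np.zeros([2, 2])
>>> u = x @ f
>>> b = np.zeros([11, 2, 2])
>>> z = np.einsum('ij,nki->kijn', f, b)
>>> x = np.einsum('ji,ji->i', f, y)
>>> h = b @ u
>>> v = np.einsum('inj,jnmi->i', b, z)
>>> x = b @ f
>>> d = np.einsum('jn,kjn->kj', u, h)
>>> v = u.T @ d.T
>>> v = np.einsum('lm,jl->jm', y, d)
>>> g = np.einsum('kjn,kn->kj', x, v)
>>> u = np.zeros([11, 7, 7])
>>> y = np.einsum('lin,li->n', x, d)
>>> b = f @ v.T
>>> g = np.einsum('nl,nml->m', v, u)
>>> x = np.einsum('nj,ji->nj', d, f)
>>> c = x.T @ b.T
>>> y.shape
(7,)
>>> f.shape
(2, 7)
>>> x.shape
(11, 2)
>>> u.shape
(11, 7, 7)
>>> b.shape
(2, 11)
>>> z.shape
(2, 2, 7, 11)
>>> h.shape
(11, 2, 7)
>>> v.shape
(11, 7)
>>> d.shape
(11, 2)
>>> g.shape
(7,)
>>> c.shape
(2, 2)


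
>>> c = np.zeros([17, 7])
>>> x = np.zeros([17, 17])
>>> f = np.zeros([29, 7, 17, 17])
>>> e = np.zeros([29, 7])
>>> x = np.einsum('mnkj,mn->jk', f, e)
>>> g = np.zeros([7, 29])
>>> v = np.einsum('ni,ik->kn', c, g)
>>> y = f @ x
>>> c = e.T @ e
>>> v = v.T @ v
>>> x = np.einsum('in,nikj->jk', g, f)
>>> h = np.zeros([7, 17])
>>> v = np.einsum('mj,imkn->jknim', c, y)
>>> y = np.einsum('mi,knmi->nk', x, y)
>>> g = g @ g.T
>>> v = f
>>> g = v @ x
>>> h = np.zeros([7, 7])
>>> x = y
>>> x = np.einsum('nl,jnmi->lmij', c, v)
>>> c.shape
(7, 7)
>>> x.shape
(7, 17, 17, 29)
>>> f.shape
(29, 7, 17, 17)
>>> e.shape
(29, 7)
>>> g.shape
(29, 7, 17, 17)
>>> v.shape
(29, 7, 17, 17)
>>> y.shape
(7, 29)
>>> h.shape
(7, 7)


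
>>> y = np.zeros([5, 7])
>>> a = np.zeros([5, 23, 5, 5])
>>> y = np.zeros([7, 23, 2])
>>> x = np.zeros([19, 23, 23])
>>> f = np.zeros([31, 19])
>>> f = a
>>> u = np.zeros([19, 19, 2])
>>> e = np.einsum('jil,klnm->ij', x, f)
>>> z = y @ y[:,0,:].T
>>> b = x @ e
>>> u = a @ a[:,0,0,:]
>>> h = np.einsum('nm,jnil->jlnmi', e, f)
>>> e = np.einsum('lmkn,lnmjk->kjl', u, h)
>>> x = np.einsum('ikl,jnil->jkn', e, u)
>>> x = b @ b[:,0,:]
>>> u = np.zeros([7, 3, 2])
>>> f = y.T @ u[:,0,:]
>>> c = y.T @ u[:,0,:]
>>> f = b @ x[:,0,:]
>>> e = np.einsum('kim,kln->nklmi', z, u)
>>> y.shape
(7, 23, 2)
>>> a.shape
(5, 23, 5, 5)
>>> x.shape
(19, 23, 19)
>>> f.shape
(19, 23, 19)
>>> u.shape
(7, 3, 2)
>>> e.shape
(2, 7, 3, 7, 23)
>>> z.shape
(7, 23, 7)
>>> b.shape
(19, 23, 19)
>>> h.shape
(5, 5, 23, 19, 5)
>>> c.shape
(2, 23, 2)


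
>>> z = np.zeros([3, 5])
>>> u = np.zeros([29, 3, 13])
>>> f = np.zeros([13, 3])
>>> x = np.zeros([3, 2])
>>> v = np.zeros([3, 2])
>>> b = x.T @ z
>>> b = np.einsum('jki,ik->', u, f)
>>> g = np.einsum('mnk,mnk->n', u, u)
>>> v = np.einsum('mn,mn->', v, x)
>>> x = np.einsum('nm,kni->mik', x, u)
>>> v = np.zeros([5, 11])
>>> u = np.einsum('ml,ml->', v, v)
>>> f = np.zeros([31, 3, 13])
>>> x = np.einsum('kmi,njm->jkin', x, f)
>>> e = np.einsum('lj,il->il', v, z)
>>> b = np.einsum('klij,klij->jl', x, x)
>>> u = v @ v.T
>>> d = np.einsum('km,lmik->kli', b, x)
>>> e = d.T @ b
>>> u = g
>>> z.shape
(3, 5)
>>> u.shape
(3,)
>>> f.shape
(31, 3, 13)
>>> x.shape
(3, 2, 29, 31)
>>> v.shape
(5, 11)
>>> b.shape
(31, 2)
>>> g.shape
(3,)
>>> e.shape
(29, 3, 2)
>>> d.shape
(31, 3, 29)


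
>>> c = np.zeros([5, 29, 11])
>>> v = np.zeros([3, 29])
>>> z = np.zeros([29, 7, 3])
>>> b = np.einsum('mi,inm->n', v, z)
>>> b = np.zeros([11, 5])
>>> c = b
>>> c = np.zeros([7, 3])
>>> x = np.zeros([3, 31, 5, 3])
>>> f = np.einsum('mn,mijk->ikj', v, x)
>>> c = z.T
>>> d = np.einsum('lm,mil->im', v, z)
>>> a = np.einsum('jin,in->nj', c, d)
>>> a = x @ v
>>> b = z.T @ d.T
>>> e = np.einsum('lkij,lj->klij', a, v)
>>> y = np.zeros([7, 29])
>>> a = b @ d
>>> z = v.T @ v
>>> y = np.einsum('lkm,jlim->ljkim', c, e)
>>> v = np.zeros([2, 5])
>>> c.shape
(3, 7, 29)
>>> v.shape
(2, 5)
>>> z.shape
(29, 29)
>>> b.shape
(3, 7, 7)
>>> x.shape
(3, 31, 5, 3)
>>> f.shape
(31, 3, 5)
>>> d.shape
(7, 29)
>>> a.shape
(3, 7, 29)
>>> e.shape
(31, 3, 5, 29)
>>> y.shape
(3, 31, 7, 5, 29)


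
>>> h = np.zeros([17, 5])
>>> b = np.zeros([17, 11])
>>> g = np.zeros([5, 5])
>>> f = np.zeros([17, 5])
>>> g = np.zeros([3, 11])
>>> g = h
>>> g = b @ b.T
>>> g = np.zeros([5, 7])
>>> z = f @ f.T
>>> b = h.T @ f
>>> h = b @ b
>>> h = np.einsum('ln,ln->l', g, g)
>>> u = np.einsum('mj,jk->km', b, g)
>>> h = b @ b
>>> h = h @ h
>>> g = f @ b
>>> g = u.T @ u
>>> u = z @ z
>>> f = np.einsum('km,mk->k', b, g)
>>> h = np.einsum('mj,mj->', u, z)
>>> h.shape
()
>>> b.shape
(5, 5)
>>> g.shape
(5, 5)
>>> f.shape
(5,)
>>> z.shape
(17, 17)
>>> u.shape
(17, 17)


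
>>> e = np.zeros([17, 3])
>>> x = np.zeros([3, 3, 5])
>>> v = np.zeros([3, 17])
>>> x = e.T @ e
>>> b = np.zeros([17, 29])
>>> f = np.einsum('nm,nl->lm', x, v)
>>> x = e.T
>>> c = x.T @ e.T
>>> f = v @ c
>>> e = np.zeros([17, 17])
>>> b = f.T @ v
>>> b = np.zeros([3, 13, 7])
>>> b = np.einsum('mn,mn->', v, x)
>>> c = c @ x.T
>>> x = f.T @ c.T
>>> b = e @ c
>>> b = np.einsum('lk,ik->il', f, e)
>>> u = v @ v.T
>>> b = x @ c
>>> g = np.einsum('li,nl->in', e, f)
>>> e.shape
(17, 17)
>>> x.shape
(17, 17)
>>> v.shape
(3, 17)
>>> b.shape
(17, 3)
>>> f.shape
(3, 17)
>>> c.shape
(17, 3)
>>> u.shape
(3, 3)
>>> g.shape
(17, 3)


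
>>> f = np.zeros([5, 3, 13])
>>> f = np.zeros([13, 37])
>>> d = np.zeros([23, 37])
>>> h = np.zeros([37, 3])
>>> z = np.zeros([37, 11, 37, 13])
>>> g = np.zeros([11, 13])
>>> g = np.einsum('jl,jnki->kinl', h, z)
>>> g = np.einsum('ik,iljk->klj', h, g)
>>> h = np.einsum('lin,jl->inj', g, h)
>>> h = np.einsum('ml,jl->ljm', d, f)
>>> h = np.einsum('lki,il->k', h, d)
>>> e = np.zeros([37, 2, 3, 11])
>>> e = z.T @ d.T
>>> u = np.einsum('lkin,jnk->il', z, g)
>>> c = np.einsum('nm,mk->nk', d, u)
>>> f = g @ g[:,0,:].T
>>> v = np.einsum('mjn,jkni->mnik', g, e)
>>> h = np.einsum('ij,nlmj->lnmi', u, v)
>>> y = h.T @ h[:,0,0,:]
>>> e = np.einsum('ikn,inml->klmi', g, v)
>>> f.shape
(3, 13, 3)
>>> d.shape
(23, 37)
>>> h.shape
(11, 3, 23, 37)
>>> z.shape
(37, 11, 37, 13)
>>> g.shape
(3, 13, 11)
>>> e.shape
(13, 37, 23, 3)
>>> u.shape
(37, 37)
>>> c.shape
(23, 37)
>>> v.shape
(3, 11, 23, 37)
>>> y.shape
(37, 23, 3, 37)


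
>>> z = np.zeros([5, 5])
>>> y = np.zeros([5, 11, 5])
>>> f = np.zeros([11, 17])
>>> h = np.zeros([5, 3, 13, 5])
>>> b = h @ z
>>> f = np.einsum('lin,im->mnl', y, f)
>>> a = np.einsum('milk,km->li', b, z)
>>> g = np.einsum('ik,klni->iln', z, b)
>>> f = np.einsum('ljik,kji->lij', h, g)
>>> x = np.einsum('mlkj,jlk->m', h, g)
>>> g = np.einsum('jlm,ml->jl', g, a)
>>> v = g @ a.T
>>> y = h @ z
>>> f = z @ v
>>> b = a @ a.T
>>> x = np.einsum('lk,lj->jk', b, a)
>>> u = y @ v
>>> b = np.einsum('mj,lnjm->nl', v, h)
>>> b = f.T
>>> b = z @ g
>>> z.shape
(5, 5)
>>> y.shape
(5, 3, 13, 5)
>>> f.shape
(5, 13)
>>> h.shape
(5, 3, 13, 5)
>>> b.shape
(5, 3)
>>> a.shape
(13, 3)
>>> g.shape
(5, 3)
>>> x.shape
(3, 13)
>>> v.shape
(5, 13)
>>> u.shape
(5, 3, 13, 13)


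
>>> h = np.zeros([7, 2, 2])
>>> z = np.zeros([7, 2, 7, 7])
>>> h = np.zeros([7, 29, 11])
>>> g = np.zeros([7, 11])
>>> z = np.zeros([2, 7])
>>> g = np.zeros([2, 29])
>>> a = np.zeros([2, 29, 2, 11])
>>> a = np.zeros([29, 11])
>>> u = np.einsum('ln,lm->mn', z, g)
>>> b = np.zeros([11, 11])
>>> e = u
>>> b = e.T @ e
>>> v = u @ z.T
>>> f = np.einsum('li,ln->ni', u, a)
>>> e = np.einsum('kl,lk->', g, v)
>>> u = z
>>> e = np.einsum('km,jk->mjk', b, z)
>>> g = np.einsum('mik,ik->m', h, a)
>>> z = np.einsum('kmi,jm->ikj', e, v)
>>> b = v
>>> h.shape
(7, 29, 11)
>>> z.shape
(7, 7, 29)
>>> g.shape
(7,)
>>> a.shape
(29, 11)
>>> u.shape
(2, 7)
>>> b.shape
(29, 2)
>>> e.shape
(7, 2, 7)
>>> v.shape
(29, 2)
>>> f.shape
(11, 7)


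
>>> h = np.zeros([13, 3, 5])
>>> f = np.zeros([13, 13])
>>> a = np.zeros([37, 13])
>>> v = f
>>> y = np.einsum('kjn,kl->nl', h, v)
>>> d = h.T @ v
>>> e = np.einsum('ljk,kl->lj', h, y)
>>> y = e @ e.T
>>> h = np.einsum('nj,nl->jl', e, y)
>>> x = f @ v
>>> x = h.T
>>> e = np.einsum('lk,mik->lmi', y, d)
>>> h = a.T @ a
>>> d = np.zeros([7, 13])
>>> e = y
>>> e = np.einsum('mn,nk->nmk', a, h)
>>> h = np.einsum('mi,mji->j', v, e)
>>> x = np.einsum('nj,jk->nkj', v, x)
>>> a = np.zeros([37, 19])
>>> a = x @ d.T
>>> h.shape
(37,)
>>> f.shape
(13, 13)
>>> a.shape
(13, 3, 7)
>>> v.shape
(13, 13)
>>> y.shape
(13, 13)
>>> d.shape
(7, 13)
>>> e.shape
(13, 37, 13)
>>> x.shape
(13, 3, 13)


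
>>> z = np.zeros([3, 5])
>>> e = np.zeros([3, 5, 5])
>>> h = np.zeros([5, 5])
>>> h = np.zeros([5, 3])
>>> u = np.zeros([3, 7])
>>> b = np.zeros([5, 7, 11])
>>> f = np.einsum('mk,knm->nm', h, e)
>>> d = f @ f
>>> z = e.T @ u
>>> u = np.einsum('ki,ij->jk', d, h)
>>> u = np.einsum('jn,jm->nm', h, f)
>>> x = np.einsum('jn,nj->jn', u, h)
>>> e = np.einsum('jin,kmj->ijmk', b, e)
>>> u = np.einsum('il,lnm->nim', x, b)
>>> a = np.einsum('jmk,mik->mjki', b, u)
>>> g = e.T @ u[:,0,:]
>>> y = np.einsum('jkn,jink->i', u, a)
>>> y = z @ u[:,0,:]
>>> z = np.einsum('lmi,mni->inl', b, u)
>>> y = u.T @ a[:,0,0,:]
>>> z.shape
(11, 3, 5)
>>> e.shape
(7, 5, 5, 3)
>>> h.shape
(5, 3)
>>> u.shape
(7, 3, 11)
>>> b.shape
(5, 7, 11)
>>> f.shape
(5, 5)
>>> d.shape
(5, 5)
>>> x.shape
(3, 5)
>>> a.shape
(7, 5, 11, 3)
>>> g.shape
(3, 5, 5, 11)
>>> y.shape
(11, 3, 3)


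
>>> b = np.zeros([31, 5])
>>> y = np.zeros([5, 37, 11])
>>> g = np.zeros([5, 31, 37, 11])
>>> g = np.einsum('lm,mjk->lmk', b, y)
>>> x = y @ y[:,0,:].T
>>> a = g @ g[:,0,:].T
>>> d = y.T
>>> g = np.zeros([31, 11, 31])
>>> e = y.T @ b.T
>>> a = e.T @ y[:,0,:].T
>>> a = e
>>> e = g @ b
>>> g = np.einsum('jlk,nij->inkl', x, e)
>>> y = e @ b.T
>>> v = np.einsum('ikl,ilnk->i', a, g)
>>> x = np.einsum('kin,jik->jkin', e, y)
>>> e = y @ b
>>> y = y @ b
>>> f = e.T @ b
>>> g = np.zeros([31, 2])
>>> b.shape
(31, 5)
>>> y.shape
(31, 11, 5)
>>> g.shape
(31, 2)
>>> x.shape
(31, 31, 11, 5)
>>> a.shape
(11, 37, 31)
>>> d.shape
(11, 37, 5)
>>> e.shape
(31, 11, 5)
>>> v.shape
(11,)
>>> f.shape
(5, 11, 5)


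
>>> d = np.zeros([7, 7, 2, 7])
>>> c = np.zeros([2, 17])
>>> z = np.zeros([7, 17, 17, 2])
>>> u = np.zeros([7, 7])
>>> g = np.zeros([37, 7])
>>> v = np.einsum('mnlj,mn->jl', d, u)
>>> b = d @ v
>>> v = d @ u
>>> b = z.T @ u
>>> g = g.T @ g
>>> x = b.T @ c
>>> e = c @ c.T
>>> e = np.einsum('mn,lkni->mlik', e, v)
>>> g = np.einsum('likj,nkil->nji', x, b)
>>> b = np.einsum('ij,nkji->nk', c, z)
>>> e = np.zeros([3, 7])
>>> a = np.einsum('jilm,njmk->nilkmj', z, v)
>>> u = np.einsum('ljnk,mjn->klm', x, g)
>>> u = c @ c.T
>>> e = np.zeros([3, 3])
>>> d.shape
(7, 7, 2, 7)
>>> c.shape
(2, 17)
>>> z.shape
(7, 17, 17, 2)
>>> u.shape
(2, 2)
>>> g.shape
(2, 17, 17)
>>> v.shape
(7, 7, 2, 7)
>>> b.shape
(7, 17)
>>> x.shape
(7, 17, 17, 17)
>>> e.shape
(3, 3)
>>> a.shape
(7, 17, 17, 7, 2, 7)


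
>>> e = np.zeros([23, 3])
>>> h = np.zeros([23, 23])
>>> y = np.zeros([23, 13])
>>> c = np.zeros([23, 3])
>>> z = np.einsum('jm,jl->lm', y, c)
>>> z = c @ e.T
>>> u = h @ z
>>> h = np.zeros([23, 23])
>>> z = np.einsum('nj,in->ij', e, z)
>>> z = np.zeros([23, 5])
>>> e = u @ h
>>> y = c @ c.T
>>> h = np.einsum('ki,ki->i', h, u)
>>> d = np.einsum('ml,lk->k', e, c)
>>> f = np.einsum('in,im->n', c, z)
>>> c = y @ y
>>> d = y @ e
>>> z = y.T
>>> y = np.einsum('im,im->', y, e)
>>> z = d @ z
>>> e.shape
(23, 23)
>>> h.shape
(23,)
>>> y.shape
()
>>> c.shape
(23, 23)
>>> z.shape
(23, 23)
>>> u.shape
(23, 23)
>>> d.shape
(23, 23)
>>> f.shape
(3,)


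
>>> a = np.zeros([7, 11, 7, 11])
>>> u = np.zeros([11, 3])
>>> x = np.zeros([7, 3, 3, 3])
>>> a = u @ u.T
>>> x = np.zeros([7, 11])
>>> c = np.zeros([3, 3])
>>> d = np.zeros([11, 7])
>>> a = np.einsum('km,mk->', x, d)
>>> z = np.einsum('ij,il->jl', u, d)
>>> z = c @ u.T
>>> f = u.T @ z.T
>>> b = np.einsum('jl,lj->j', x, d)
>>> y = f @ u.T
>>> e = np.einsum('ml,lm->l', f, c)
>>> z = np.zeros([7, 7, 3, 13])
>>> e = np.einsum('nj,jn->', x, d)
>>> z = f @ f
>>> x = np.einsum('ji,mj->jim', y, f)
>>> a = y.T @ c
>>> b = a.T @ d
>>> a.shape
(11, 3)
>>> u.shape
(11, 3)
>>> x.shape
(3, 11, 3)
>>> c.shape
(3, 3)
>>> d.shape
(11, 7)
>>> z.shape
(3, 3)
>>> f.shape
(3, 3)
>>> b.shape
(3, 7)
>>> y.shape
(3, 11)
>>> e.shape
()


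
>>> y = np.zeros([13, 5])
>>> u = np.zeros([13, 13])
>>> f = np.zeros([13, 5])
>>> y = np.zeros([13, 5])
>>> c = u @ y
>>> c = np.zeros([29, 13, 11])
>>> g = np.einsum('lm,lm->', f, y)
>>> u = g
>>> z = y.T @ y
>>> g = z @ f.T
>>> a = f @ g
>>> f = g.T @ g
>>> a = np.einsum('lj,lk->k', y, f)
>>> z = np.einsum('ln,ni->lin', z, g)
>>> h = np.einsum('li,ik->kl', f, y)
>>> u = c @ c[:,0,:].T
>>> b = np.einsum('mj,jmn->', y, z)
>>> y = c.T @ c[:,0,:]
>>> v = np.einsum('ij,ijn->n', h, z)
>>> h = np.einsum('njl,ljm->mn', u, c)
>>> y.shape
(11, 13, 11)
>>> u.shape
(29, 13, 29)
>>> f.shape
(13, 13)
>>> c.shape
(29, 13, 11)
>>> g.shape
(5, 13)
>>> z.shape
(5, 13, 5)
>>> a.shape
(13,)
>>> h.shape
(11, 29)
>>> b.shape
()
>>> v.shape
(5,)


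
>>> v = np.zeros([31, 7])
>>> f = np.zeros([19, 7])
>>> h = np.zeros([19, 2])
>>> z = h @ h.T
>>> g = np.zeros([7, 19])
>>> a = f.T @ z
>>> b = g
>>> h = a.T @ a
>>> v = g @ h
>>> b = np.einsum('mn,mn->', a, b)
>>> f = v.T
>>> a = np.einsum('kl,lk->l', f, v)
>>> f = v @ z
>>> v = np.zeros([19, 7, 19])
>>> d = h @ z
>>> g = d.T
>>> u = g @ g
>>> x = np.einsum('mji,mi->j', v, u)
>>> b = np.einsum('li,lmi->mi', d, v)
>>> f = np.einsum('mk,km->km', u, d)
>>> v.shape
(19, 7, 19)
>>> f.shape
(19, 19)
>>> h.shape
(19, 19)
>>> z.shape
(19, 19)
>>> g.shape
(19, 19)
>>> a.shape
(7,)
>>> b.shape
(7, 19)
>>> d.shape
(19, 19)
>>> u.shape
(19, 19)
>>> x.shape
(7,)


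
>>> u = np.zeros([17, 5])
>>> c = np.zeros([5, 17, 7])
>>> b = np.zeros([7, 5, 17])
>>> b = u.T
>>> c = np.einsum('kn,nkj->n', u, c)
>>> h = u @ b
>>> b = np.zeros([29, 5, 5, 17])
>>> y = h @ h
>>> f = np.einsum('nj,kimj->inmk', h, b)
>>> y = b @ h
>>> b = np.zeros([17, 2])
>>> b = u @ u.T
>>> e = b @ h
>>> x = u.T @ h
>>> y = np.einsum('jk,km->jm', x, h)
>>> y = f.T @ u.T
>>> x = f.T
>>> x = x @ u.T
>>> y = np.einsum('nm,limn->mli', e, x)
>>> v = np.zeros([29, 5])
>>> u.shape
(17, 5)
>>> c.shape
(5,)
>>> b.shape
(17, 17)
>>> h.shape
(17, 17)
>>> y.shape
(17, 29, 5)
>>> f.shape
(5, 17, 5, 29)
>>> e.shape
(17, 17)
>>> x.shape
(29, 5, 17, 17)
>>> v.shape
(29, 5)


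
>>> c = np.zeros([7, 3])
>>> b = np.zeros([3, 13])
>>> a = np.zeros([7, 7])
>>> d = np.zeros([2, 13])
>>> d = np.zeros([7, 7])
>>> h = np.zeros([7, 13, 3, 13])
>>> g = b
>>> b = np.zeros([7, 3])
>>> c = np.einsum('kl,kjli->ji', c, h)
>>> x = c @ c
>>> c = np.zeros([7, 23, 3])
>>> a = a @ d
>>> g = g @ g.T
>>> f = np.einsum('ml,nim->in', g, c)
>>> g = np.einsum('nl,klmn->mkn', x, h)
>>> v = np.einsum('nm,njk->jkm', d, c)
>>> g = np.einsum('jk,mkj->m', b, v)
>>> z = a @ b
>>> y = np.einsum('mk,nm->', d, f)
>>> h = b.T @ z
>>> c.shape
(7, 23, 3)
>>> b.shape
(7, 3)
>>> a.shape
(7, 7)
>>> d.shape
(7, 7)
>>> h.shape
(3, 3)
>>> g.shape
(23,)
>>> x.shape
(13, 13)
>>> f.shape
(23, 7)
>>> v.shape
(23, 3, 7)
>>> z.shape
(7, 3)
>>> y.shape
()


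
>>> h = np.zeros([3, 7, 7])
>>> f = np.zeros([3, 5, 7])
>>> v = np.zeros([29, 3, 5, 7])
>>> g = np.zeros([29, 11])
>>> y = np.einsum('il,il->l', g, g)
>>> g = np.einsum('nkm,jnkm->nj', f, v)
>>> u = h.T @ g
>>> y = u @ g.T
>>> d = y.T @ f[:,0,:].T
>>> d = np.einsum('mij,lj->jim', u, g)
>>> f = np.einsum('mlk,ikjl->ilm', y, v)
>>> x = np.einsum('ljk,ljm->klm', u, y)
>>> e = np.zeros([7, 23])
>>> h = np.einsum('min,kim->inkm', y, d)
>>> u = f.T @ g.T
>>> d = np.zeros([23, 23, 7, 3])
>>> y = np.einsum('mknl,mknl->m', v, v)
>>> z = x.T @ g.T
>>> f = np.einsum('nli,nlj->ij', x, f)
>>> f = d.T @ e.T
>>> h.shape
(7, 3, 29, 7)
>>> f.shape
(3, 7, 23, 7)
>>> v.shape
(29, 3, 5, 7)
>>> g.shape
(3, 29)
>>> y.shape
(29,)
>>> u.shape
(7, 7, 3)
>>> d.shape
(23, 23, 7, 3)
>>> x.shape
(29, 7, 3)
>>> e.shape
(7, 23)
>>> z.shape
(3, 7, 3)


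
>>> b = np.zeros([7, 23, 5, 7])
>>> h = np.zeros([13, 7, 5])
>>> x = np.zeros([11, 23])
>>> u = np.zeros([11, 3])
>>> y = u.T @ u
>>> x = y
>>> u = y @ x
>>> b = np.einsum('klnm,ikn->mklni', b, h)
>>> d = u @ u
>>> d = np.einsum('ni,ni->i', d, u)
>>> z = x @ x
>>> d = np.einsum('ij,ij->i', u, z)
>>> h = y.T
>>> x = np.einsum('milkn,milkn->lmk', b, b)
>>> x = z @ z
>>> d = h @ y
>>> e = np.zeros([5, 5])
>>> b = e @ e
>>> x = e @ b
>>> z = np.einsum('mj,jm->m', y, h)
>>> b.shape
(5, 5)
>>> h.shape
(3, 3)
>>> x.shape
(5, 5)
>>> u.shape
(3, 3)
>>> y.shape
(3, 3)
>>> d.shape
(3, 3)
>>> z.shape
(3,)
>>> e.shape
(5, 5)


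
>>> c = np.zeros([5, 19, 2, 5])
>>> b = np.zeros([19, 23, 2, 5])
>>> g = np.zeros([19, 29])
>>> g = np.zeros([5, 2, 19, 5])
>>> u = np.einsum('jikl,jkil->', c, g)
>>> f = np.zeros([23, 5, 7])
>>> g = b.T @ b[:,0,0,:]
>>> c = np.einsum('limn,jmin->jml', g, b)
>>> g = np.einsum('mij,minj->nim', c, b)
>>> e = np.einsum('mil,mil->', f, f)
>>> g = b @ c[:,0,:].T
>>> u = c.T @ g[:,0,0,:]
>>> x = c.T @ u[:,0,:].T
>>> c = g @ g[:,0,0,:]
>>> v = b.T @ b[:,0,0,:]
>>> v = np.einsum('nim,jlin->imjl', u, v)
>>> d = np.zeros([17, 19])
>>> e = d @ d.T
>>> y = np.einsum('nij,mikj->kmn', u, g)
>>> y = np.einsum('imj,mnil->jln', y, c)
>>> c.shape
(19, 23, 2, 19)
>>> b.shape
(19, 23, 2, 5)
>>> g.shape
(19, 23, 2, 19)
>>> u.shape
(5, 23, 19)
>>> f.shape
(23, 5, 7)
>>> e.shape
(17, 17)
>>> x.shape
(5, 23, 5)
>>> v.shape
(23, 19, 5, 2)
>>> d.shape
(17, 19)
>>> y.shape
(5, 19, 23)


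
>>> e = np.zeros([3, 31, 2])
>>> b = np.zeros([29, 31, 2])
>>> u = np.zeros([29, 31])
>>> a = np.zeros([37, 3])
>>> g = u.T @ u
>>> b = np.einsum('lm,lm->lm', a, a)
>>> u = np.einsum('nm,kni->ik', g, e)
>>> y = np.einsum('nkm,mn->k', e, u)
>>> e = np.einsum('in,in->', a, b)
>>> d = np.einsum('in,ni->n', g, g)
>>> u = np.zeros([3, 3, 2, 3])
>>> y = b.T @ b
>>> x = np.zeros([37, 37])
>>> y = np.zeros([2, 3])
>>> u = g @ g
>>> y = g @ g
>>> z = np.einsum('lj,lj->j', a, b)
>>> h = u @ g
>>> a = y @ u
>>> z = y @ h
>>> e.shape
()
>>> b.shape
(37, 3)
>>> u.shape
(31, 31)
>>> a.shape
(31, 31)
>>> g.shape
(31, 31)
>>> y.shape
(31, 31)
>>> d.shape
(31,)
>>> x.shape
(37, 37)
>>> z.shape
(31, 31)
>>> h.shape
(31, 31)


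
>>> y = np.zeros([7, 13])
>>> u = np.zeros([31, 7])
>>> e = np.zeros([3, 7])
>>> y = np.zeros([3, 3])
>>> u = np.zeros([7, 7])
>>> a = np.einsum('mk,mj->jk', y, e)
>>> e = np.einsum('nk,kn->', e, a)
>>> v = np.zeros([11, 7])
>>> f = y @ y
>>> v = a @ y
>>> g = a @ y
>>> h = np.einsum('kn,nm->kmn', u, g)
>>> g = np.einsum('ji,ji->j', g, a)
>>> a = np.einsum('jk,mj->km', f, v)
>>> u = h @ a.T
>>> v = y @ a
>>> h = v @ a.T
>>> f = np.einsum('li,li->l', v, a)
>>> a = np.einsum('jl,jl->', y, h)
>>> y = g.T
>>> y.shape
(7,)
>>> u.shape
(7, 3, 3)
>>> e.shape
()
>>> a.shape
()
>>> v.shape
(3, 7)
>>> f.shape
(3,)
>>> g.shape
(7,)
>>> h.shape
(3, 3)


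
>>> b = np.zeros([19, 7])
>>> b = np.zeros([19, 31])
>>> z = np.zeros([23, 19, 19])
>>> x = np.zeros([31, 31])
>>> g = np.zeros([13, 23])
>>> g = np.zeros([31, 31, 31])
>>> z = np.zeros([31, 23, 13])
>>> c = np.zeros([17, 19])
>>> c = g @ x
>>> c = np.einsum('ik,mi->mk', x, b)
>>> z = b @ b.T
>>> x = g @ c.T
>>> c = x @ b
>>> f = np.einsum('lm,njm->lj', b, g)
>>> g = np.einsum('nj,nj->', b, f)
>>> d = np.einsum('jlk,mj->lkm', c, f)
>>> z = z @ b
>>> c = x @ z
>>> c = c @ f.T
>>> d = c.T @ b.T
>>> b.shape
(19, 31)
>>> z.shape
(19, 31)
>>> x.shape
(31, 31, 19)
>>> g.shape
()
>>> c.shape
(31, 31, 19)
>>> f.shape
(19, 31)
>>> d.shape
(19, 31, 19)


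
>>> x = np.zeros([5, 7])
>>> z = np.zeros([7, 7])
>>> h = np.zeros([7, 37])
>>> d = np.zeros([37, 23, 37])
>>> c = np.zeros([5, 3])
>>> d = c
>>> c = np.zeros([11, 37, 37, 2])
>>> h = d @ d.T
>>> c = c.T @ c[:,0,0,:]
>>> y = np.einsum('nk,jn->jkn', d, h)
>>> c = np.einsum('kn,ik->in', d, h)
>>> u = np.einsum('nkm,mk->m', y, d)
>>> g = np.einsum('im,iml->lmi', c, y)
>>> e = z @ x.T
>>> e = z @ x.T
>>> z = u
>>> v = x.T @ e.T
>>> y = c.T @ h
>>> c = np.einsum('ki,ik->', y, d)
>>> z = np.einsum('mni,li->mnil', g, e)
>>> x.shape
(5, 7)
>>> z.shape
(5, 3, 5, 7)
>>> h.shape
(5, 5)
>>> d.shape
(5, 3)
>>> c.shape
()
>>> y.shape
(3, 5)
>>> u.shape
(5,)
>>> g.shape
(5, 3, 5)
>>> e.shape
(7, 5)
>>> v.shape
(7, 7)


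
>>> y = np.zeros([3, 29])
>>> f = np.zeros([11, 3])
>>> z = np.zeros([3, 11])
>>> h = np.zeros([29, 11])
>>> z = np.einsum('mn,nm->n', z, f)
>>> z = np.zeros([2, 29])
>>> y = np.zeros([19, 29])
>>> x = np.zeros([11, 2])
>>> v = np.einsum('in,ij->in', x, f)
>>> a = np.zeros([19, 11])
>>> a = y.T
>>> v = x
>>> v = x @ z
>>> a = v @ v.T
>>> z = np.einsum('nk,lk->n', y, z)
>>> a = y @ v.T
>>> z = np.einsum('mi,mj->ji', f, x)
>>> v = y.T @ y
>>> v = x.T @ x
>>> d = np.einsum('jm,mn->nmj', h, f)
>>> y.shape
(19, 29)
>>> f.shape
(11, 3)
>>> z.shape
(2, 3)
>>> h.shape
(29, 11)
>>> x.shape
(11, 2)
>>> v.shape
(2, 2)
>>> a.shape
(19, 11)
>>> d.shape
(3, 11, 29)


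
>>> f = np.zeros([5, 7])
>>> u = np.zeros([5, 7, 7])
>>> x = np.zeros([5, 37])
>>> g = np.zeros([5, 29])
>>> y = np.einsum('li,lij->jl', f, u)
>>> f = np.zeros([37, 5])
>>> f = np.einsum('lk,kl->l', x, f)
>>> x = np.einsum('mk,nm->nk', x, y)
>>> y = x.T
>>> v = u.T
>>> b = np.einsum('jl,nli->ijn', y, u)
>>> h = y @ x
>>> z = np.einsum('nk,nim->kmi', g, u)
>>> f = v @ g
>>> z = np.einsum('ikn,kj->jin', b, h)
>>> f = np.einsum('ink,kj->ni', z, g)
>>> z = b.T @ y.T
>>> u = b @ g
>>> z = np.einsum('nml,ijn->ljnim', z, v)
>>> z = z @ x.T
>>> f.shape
(7, 37)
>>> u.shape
(7, 37, 29)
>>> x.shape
(7, 37)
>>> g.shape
(5, 29)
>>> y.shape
(37, 7)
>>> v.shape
(7, 7, 5)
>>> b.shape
(7, 37, 5)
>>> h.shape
(37, 37)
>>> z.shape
(37, 7, 5, 7, 7)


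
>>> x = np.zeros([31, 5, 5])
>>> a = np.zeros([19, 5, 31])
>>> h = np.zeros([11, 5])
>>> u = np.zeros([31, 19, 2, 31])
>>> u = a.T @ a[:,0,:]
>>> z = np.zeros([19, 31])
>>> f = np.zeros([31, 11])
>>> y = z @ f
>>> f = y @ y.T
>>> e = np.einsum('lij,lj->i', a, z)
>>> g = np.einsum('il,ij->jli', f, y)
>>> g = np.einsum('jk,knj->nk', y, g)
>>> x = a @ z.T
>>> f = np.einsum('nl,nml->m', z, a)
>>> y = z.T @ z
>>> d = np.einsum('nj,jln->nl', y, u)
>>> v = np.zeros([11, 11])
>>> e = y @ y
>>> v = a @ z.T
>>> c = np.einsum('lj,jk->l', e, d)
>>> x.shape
(19, 5, 19)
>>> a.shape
(19, 5, 31)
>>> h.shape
(11, 5)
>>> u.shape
(31, 5, 31)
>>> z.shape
(19, 31)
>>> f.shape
(5,)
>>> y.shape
(31, 31)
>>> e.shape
(31, 31)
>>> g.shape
(19, 11)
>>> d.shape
(31, 5)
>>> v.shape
(19, 5, 19)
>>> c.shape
(31,)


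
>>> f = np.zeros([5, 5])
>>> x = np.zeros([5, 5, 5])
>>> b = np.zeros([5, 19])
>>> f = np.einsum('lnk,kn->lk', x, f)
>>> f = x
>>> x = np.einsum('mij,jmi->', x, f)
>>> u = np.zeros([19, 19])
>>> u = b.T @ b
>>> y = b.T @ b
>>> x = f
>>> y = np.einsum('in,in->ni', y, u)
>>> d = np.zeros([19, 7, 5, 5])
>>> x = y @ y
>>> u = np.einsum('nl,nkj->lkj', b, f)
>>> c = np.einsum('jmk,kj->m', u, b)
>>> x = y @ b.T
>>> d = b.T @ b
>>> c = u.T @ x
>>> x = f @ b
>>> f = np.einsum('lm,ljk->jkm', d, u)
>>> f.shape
(5, 5, 19)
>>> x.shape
(5, 5, 19)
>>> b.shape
(5, 19)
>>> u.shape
(19, 5, 5)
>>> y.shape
(19, 19)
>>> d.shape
(19, 19)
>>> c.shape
(5, 5, 5)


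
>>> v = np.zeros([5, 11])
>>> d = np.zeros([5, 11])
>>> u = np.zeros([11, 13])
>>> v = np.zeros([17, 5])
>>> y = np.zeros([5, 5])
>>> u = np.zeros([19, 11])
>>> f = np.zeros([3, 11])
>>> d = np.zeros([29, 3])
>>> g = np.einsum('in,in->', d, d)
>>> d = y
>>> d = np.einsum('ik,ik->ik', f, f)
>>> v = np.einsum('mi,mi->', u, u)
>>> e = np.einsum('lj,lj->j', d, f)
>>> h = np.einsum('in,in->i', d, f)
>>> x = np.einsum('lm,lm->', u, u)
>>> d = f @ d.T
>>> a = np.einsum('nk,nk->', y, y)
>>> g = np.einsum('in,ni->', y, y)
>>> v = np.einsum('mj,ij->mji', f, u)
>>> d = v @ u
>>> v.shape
(3, 11, 19)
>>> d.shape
(3, 11, 11)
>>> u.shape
(19, 11)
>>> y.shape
(5, 5)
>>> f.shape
(3, 11)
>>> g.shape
()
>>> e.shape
(11,)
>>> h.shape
(3,)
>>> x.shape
()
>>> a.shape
()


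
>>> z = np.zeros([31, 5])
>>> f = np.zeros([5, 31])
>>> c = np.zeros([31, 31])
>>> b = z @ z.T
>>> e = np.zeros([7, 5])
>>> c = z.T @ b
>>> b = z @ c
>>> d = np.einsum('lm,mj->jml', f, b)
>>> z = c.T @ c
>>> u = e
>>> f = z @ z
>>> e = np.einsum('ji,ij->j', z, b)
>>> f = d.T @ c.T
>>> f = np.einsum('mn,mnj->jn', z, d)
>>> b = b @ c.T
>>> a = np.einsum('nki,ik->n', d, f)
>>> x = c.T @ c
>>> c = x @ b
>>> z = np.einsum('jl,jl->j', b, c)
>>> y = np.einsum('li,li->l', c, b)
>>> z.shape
(31,)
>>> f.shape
(5, 31)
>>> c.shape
(31, 5)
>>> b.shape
(31, 5)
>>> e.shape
(31,)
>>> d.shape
(31, 31, 5)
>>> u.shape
(7, 5)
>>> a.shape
(31,)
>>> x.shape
(31, 31)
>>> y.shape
(31,)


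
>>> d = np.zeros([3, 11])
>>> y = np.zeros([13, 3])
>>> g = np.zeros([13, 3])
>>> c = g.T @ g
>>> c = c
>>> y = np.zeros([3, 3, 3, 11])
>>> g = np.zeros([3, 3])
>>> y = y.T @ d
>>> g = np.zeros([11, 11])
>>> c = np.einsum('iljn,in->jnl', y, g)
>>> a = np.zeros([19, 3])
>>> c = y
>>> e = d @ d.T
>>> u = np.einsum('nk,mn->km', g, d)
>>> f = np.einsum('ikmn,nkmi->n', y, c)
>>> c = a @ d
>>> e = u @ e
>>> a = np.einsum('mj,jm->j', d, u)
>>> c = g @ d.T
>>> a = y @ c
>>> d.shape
(3, 11)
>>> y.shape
(11, 3, 3, 11)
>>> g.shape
(11, 11)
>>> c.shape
(11, 3)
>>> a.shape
(11, 3, 3, 3)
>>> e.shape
(11, 3)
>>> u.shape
(11, 3)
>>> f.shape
(11,)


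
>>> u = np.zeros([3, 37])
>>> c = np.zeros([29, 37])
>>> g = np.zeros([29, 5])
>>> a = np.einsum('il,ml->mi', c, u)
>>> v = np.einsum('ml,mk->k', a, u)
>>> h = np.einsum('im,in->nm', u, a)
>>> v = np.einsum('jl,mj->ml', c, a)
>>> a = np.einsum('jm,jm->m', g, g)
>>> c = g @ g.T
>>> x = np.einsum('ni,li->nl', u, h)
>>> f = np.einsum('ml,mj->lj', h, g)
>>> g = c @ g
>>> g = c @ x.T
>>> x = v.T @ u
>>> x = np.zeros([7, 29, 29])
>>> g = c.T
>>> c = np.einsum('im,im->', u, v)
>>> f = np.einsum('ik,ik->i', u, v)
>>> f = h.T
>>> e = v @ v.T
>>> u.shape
(3, 37)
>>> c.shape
()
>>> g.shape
(29, 29)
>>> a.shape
(5,)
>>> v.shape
(3, 37)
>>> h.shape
(29, 37)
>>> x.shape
(7, 29, 29)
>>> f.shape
(37, 29)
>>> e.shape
(3, 3)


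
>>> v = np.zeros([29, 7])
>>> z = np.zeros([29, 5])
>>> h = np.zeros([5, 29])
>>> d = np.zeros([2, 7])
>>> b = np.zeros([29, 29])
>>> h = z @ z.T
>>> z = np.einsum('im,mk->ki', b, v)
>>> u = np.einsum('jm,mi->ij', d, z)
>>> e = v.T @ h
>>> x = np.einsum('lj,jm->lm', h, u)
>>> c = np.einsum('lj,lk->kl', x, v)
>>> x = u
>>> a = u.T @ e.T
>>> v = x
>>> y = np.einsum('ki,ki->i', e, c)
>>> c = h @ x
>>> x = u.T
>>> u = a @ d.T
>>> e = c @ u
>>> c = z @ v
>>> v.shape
(29, 2)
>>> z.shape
(7, 29)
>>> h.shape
(29, 29)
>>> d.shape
(2, 7)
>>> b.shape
(29, 29)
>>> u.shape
(2, 2)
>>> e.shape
(29, 2)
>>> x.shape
(2, 29)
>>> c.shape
(7, 2)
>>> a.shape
(2, 7)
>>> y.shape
(29,)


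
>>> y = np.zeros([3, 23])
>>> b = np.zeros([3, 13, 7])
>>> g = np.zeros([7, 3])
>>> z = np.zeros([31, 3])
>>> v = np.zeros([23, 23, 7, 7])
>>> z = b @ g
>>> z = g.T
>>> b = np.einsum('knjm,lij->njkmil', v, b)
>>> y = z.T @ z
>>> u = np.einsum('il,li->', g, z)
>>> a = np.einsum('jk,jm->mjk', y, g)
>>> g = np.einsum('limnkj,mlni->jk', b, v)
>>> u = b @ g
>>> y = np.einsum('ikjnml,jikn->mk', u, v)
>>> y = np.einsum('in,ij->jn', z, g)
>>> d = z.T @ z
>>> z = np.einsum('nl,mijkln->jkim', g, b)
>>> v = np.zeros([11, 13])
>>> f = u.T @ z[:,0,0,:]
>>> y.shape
(13, 7)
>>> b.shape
(23, 7, 23, 7, 13, 3)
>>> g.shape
(3, 13)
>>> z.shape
(23, 7, 7, 23)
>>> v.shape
(11, 13)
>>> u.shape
(23, 7, 23, 7, 13, 13)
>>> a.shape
(3, 7, 7)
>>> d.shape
(7, 7)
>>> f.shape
(13, 13, 7, 23, 7, 23)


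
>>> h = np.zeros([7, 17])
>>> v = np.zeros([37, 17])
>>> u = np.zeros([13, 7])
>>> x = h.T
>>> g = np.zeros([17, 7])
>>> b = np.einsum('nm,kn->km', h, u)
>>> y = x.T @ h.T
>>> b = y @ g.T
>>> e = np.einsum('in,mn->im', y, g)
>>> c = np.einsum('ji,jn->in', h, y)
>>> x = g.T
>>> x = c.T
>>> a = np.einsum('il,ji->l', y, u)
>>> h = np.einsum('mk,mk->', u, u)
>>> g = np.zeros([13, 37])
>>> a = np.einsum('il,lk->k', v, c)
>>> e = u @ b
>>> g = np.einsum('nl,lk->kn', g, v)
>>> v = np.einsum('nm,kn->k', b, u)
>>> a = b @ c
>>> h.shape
()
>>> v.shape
(13,)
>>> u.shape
(13, 7)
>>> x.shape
(7, 17)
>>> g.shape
(17, 13)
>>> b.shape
(7, 17)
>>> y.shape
(7, 7)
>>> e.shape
(13, 17)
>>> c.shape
(17, 7)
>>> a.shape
(7, 7)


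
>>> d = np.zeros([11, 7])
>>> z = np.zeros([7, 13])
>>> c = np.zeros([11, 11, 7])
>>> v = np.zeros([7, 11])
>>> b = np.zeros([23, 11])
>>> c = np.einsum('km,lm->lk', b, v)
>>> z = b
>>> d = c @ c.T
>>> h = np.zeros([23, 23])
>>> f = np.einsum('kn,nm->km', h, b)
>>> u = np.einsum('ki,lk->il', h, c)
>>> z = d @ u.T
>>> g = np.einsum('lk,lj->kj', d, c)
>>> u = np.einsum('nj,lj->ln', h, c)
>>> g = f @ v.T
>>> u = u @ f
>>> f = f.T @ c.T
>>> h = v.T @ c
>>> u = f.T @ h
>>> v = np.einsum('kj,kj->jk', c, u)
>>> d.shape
(7, 7)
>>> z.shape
(7, 23)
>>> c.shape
(7, 23)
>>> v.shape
(23, 7)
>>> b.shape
(23, 11)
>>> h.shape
(11, 23)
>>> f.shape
(11, 7)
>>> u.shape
(7, 23)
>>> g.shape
(23, 7)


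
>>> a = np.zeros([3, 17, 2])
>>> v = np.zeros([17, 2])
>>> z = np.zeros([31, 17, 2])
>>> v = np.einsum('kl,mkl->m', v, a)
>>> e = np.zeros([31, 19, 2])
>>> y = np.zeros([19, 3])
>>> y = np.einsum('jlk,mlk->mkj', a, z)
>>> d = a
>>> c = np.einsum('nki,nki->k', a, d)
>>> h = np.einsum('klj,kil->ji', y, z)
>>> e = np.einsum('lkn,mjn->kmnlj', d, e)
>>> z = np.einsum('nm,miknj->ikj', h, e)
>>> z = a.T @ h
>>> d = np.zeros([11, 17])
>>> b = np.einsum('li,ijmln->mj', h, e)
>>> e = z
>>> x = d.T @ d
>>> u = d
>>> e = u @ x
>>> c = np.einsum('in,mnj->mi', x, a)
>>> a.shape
(3, 17, 2)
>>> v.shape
(3,)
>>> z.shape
(2, 17, 17)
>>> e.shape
(11, 17)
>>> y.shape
(31, 2, 3)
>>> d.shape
(11, 17)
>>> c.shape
(3, 17)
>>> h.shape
(3, 17)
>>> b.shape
(2, 31)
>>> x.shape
(17, 17)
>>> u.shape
(11, 17)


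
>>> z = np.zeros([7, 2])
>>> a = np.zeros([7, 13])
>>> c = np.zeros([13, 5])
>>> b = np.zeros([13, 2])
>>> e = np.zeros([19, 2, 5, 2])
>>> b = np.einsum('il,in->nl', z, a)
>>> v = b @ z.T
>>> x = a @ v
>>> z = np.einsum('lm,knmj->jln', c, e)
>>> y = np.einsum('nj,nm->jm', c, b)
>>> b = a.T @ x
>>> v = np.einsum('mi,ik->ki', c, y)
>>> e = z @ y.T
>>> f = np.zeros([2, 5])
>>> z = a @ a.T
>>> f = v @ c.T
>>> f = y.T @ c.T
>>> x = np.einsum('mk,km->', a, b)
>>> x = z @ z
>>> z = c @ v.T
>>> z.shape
(13, 2)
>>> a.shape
(7, 13)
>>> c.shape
(13, 5)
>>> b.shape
(13, 7)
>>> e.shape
(2, 13, 5)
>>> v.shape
(2, 5)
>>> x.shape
(7, 7)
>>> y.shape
(5, 2)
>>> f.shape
(2, 13)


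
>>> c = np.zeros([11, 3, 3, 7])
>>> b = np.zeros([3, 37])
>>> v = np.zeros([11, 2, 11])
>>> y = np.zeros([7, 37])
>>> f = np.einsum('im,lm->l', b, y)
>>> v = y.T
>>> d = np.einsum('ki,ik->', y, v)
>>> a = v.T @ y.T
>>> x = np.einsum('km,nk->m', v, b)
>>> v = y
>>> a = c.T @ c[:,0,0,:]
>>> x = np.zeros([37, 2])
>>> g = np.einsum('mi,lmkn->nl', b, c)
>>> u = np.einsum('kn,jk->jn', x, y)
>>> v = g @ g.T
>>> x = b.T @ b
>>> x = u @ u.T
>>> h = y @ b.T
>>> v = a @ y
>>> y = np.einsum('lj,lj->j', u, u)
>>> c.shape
(11, 3, 3, 7)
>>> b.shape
(3, 37)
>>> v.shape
(7, 3, 3, 37)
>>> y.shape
(2,)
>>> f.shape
(7,)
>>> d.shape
()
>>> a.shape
(7, 3, 3, 7)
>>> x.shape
(7, 7)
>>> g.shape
(7, 11)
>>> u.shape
(7, 2)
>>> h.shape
(7, 3)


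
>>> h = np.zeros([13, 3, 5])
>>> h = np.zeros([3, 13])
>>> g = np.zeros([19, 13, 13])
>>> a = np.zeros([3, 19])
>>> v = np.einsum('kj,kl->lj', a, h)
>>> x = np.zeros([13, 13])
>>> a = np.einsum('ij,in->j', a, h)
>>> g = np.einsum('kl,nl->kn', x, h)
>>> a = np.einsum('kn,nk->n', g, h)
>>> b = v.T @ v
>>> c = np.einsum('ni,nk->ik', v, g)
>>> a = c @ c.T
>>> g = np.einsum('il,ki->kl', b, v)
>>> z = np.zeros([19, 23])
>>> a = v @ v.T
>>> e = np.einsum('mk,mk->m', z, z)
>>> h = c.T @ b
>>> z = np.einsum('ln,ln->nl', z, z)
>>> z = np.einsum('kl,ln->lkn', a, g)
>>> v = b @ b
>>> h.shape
(3, 19)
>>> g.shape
(13, 19)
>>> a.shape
(13, 13)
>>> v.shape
(19, 19)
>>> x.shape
(13, 13)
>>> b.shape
(19, 19)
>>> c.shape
(19, 3)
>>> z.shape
(13, 13, 19)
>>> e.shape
(19,)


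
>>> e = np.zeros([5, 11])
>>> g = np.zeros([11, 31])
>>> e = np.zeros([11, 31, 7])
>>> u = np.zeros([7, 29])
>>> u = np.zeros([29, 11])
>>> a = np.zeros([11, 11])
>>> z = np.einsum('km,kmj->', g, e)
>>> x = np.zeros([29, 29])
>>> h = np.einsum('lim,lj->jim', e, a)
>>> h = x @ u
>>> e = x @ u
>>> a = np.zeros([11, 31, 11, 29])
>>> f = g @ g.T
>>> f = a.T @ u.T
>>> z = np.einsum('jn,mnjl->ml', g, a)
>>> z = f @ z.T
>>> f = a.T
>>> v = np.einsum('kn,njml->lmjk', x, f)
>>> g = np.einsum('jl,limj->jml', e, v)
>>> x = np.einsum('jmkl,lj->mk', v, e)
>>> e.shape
(29, 11)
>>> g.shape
(29, 11, 11)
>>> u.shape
(29, 11)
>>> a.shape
(11, 31, 11, 29)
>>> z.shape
(29, 11, 31, 11)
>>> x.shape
(31, 11)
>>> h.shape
(29, 11)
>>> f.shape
(29, 11, 31, 11)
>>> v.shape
(11, 31, 11, 29)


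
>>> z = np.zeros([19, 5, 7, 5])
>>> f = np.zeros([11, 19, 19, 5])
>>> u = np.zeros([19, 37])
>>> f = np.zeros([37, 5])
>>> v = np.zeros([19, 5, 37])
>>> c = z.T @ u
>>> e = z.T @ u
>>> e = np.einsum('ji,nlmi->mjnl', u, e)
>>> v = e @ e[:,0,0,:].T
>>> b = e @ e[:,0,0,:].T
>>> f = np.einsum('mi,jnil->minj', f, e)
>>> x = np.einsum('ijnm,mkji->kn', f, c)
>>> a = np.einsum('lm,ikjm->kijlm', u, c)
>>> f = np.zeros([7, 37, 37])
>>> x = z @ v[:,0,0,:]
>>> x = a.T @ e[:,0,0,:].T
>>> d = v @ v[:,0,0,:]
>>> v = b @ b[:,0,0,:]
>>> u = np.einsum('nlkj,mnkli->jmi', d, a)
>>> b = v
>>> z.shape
(19, 5, 7, 5)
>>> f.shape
(7, 37, 37)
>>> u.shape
(5, 7, 37)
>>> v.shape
(5, 19, 5, 5)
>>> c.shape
(5, 7, 5, 37)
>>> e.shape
(5, 19, 5, 7)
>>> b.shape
(5, 19, 5, 5)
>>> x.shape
(37, 19, 5, 5, 5)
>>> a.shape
(7, 5, 5, 19, 37)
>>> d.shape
(5, 19, 5, 5)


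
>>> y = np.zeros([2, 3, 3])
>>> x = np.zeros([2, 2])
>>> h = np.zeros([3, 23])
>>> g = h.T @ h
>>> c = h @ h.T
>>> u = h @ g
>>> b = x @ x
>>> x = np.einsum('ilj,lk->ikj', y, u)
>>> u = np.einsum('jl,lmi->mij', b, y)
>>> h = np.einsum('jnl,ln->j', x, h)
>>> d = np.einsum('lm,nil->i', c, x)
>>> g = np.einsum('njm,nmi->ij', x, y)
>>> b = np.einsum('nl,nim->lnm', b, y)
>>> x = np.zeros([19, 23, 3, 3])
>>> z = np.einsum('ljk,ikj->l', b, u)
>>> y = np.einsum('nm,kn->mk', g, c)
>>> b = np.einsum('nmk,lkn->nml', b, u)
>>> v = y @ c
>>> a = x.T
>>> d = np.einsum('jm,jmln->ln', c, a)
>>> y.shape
(23, 3)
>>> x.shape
(19, 23, 3, 3)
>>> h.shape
(2,)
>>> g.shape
(3, 23)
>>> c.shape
(3, 3)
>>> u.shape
(3, 3, 2)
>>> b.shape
(2, 2, 3)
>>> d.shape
(23, 19)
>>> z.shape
(2,)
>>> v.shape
(23, 3)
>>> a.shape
(3, 3, 23, 19)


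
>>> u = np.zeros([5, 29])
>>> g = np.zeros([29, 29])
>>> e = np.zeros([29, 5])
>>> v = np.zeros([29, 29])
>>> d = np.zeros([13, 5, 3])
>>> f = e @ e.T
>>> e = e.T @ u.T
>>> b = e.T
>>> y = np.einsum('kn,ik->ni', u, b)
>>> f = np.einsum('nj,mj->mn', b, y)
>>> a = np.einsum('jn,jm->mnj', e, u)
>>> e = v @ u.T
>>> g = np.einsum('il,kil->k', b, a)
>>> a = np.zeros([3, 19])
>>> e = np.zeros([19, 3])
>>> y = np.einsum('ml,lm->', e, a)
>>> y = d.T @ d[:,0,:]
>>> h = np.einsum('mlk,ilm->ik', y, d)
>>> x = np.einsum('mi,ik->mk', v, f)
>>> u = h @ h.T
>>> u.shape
(13, 13)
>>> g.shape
(29,)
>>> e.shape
(19, 3)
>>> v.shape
(29, 29)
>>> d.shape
(13, 5, 3)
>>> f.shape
(29, 5)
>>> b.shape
(5, 5)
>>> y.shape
(3, 5, 3)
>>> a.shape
(3, 19)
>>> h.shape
(13, 3)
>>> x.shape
(29, 5)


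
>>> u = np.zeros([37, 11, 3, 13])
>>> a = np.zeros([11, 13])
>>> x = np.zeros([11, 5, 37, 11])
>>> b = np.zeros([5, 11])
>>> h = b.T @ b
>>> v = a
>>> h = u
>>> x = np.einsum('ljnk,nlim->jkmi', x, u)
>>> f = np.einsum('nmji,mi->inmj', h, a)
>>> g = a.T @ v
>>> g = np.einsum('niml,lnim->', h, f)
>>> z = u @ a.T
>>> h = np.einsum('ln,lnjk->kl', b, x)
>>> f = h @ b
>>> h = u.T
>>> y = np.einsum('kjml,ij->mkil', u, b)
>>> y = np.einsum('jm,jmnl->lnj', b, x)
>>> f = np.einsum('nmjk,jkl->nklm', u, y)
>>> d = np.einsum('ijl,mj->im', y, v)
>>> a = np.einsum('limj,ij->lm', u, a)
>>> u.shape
(37, 11, 3, 13)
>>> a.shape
(37, 3)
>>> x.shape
(5, 11, 13, 3)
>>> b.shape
(5, 11)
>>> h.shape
(13, 3, 11, 37)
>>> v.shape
(11, 13)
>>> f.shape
(37, 13, 5, 11)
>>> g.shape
()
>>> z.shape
(37, 11, 3, 11)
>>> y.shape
(3, 13, 5)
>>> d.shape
(3, 11)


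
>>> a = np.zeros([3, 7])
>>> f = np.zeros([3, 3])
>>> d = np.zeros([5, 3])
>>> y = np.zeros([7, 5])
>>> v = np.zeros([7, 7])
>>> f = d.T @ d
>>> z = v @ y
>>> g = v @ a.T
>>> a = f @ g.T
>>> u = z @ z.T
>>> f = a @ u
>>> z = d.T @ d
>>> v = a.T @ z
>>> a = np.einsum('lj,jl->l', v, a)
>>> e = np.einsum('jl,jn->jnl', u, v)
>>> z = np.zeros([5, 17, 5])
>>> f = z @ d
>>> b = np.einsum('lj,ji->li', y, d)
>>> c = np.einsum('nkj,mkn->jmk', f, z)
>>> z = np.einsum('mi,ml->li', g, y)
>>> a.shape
(7,)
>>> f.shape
(5, 17, 3)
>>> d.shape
(5, 3)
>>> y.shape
(7, 5)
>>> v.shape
(7, 3)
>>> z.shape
(5, 3)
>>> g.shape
(7, 3)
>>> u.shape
(7, 7)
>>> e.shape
(7, 3, 7)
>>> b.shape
(7, 3)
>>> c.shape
(3, 5, 17)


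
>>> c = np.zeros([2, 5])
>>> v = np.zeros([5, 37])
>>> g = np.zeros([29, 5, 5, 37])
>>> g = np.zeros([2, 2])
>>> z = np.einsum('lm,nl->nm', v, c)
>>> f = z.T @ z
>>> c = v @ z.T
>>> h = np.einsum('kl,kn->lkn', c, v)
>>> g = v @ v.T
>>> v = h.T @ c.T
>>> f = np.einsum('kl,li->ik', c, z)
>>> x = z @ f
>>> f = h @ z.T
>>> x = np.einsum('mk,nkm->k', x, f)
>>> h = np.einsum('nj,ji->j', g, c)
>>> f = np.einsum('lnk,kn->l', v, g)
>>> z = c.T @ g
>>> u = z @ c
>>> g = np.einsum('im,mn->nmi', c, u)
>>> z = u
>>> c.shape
(5, 2)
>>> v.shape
(37, 5, 5)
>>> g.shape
(2, 2, 5)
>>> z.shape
(2, 2)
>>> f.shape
(37,)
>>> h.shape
(5,)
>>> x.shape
(5,)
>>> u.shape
(2, 2)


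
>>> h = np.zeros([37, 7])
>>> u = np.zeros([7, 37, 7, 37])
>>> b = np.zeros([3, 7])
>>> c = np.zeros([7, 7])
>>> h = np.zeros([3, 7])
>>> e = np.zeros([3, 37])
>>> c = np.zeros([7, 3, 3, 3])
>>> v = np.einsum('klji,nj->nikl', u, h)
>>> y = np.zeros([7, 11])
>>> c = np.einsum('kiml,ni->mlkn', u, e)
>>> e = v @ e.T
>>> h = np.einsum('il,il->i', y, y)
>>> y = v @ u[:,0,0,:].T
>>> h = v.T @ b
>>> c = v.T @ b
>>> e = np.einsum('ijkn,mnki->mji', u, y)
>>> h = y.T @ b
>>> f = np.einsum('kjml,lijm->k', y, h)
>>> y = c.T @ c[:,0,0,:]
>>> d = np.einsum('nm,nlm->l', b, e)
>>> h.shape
(7, 7, 37, 7)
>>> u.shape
(7, 37, 7, 37)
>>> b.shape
(3, 7)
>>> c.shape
(37, 7, 37, 7)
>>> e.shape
(3, 37, 7)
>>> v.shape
(3, 37, 7, 37)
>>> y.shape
(7, 37, 7, 7)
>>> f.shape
(3,)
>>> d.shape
(37,)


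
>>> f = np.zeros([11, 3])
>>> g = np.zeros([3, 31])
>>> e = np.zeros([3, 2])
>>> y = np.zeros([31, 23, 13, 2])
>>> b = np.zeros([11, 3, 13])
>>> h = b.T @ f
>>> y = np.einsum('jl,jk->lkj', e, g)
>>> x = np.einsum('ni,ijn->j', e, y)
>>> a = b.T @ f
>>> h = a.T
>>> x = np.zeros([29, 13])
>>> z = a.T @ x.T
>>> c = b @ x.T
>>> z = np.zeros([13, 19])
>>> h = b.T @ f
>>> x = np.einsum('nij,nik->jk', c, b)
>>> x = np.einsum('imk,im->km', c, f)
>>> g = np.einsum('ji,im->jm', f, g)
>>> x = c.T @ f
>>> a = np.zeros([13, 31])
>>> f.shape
(11, 3)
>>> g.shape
(11, 31)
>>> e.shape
(3, 2)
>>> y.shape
(2, 31, 3)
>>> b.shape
(11, 3, 13)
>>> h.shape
(13, 3, 3)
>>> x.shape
(29, 3, 3)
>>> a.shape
(13, 31)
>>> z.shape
(13, 19)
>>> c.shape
(11, 3, 29)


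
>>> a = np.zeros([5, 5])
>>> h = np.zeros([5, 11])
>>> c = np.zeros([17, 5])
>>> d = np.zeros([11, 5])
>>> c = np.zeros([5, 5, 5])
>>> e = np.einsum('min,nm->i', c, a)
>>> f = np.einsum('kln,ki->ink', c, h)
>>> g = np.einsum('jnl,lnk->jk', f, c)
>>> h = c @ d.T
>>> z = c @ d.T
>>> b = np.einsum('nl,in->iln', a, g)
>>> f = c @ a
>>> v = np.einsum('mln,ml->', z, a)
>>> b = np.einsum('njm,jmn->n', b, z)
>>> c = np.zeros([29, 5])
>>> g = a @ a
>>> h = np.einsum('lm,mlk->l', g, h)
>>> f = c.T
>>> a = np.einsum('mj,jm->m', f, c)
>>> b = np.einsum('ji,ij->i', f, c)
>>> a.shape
(5,)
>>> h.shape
(5,)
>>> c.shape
(29, 5)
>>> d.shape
(11, 5)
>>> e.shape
(5,)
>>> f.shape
(5, 29)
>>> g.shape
(5, 5)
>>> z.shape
(5, 5, 11)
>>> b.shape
(29,)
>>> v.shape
()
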